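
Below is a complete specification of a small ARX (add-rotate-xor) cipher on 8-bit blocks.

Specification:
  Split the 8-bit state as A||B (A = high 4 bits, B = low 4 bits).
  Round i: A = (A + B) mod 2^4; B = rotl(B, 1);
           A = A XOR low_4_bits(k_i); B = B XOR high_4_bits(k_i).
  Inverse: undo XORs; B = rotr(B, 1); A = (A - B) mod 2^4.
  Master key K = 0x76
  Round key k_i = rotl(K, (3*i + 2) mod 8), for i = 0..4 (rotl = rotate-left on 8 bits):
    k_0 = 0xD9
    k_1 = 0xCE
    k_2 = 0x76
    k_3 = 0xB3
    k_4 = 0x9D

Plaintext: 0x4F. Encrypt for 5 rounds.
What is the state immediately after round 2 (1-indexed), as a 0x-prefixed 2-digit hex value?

0x28

s_0 = plaintext = 0x4F
s_1 = Round(s_0, k_0) = 0xA2
s_2 = Round(s_1, k_1) = 0x28
s_3 = Round(s_2, k_2) = 0xC6
s_4 = Round(s_3, k_3) = 0x17
s_5 = Round(s_4, k_4) = 0x57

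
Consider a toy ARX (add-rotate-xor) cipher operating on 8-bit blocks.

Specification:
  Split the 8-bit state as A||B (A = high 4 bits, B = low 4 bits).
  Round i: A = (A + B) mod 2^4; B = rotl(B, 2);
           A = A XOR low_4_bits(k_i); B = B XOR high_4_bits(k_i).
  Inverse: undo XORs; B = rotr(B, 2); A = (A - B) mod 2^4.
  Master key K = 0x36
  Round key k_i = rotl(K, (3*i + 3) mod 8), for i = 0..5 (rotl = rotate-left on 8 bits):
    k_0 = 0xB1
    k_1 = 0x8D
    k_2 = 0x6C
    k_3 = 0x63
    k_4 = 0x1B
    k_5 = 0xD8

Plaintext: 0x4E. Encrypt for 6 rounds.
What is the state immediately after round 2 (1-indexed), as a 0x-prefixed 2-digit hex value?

0xE8

s_0 = plaintext = 0x4E
s_1 = Round(s_0, k_0) = 0x30
s_2 = Round(s_1, k_1) = 0xE8
s_3 = Round(s_2, k_2) = 0xA4
s_4 = Round(s_3, k_3) = 0xD7
s_5 = Round(s_4, k_4) = 0xFC
s_6 = Round(s_5, k_5) = 0x3E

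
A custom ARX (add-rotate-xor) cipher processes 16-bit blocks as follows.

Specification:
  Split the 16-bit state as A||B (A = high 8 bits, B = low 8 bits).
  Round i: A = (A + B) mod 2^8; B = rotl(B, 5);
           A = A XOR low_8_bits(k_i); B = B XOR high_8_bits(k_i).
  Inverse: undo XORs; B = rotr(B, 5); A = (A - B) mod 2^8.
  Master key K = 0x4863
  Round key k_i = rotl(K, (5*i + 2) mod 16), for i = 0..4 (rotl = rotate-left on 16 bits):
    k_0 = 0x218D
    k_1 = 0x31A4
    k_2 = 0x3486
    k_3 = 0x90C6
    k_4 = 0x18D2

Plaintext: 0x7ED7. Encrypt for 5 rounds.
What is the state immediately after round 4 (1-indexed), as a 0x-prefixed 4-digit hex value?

0xA23F

s_0 = plaintext = 0x7ED7
s_1 = Round(s_0, k_0) = 0xD8DB
s_2 = Round(s_1, k_1) = 0x174A
s_3 = Round(s_2, k_2) = 0xE77D
s_4 = Round(s_3, k_3) = 0xA23F
s_5 = Round(s_4, k_4) = 0x33FF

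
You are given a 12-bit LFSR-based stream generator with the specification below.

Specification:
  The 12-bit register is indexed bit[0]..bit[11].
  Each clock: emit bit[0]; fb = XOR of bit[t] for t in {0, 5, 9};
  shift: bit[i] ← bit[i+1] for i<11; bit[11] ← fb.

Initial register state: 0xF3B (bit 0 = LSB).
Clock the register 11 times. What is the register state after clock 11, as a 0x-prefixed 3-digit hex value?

reg_0 = 0xF3B
clock 1: out=1, reg = 0xF9D
clock 2: out=1, reg = 0x7CE
clock 3: out=0, reg = 0xBE7
clock 4: out=1, reg = 0xDF3
clock 5: out=1, reg = 0x6F9
clock 6: out=1, reg = 0xB7C
clock 7: out=0, reg = 0x5BE
clock 8: out=0, reg = 0xADF
clock 9: out=1, reg = 0x56F
clock 10: out=1, reg = 0x2B7
clock 11: out=1, reg = 0x95B

0x95B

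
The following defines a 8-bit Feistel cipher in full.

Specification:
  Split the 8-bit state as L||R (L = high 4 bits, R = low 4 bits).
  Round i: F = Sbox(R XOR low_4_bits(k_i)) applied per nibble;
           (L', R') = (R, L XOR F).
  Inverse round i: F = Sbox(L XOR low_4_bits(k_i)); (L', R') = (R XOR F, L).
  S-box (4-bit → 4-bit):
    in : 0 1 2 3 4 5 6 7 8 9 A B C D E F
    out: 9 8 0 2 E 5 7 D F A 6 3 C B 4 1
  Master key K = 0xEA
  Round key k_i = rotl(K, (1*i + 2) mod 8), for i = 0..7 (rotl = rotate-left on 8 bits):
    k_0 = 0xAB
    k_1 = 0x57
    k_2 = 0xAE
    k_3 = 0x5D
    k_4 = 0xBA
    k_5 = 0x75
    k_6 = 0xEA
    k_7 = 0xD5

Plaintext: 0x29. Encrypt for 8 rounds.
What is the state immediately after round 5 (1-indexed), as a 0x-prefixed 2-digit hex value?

0xDF

s_0 = plaintext = 0x29
s_1 = Round(s_0, k_0) = 0x92
s_2 = Round(s_1, k_1) = 0x2C
s_3 = Round(s_2, k_2) = 0xC2
s_4 = Round(s_3, k_3) = 0x2D
s_5 = Round(s_4, k_4) = 0xDF
s_6 = Round(s_5, k_5) = 0xFB
s_7 = Round(s_6, k_6) = 0xB7
s_8 = Round(s_7, k_7) = 0x7B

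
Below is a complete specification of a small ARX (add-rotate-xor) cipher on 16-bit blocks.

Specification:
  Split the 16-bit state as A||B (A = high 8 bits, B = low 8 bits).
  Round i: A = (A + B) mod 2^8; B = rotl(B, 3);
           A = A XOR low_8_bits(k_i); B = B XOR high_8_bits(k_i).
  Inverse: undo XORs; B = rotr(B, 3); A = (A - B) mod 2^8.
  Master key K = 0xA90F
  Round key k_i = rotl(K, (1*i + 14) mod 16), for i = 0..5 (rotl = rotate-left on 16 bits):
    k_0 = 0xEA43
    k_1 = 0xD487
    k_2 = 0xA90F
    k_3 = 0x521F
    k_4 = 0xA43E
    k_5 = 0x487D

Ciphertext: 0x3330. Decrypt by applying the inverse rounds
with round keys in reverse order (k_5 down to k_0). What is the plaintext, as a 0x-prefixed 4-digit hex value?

0xDAA8

s_0 = ciphertext = 0x3330
s_1 = InvRound(s_0, k_5) = 0x3F0F
s_2 = InvRound(s_1, k_4) = 0x8C75
s_3 = InvRound(s_2, k_3) = 0xAFE4
s_4 = InvRound(s_3, k_2) = 0xF7A9
s_5 = InvRound(s_4, k_1) = 0xC1AF
s_6 = InvRound(s_5, k_0) = 0xDAA8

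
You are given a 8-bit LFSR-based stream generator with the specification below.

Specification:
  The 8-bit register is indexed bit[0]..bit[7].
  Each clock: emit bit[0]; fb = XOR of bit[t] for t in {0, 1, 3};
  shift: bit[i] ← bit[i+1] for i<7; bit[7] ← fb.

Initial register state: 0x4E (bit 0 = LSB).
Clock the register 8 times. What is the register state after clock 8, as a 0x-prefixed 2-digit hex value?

0x60

reg_0 = 0x4E
clock 1: out=0, reg = 0x27
clock 2: out=1, reg = 0x13
clock 3: out=1, reg = 0x09
clock 4: out=1, reg = 0x04
clock 5: out=0, reg = 0x02
clock 6: out=0, reg = 0x81
clock 7: out=1, reg = 0xC0
clock 8: out=0, reg = 0x60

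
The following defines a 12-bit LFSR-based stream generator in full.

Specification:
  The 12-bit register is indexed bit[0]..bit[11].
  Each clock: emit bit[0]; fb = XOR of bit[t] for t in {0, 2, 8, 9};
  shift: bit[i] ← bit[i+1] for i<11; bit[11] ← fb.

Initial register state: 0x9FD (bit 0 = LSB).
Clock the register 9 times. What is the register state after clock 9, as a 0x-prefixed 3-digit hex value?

reg_0 = 0x9FD
clock 1: out=1, reg = 0xCFE
clock 2: out=0, reg = 0xE7F
clock 3: out=1, reg = 0xF3F
clock 4: out=1, reg = 0x79F
clock 5: out=1, reg = 0x3CF
clock 6: out=1, reg = 0x1E7
clock 7: out=1, reg = 0x8F3
clock 8: out=1, reg = 0xC79
clock 9: out=1, reg = 0xE3C

0xE3C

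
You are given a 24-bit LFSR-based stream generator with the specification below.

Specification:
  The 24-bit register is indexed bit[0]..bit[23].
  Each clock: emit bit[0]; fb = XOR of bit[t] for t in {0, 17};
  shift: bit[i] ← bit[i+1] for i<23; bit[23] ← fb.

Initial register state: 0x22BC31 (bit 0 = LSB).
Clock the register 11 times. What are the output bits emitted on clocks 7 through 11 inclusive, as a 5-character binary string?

00001

reg_0 = 0x22BC31
clock 1: out=1, reg = 0x115E18
clock 2: out=0, reg = 0x08AF0C
clock 3: out=0, reg = 0x045786
clock 4: out=0, reg = 0x022BC3
clock 5: out=1, reg = 0x0115E1
clock 6: out=1, reg = 0x808AF0
clock 7: out=0, reg = 0x404578
clock 8: out=0, reg = 0x2022BC
clock 9: out=0, reg = 0x10115E
clock 10: out=0, reg = 0x0808AF
clock 11: out=1, reg = 0x840457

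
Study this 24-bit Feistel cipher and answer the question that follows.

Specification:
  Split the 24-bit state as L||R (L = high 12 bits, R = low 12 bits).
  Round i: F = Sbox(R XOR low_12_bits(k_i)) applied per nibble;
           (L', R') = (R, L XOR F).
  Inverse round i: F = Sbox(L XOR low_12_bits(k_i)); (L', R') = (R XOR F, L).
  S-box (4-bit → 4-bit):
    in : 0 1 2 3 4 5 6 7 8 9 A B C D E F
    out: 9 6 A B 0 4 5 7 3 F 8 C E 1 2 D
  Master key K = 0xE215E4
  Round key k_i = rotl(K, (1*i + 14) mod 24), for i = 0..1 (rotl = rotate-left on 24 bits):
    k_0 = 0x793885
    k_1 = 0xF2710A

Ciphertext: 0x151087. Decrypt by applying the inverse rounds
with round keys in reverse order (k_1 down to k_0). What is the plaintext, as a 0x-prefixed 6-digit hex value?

0x7539CB

s_0 = ciphertext = 0x151087
s_1 = InvRound(s_0, k_1) = 0x9CB151
s_2 = InvRound(s_1, k_0) = 0x7539CB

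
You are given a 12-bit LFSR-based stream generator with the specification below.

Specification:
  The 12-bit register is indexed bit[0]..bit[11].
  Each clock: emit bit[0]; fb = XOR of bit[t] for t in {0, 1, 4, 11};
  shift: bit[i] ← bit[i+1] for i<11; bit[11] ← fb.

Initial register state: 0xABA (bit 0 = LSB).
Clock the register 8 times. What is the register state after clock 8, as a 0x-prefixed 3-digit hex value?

reg_0 = 0xABA
clock 1: out=0, reg = 0xD5D
clock 2: out=1, reg = 0xEAE
clock 3: out=0, reg = 0x757
clock 4: out=1, reg = 0xBAB
clock 5: out=1, reg = 0xDD5
clock 6: out=1, reg = 0xEEA
clock 7: out=0, reg = 0x775
clock 8: out=1, reg = 0x3BA

0x3BA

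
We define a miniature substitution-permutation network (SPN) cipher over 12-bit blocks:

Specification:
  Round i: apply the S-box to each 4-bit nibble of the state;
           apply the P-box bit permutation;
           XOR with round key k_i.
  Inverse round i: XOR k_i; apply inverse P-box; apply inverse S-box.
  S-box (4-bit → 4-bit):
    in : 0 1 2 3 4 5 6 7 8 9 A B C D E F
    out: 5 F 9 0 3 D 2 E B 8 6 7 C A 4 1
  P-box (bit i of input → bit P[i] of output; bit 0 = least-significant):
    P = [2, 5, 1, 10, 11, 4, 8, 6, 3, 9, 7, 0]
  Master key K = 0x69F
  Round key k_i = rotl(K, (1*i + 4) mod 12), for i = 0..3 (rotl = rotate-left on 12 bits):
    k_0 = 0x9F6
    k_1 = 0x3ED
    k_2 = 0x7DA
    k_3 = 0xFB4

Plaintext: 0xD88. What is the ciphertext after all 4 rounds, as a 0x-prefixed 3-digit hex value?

s_0 = plaintext = 0xD88
s_1 = Round(s_0, k_0) = 0x783
s_2 = Round(s_1, k_1) = 0x93C
s_3 = Round(s_2, k_2) = 0x3D9
s_4 = Round(s_3, k_3) = 0xBE4

0xBE4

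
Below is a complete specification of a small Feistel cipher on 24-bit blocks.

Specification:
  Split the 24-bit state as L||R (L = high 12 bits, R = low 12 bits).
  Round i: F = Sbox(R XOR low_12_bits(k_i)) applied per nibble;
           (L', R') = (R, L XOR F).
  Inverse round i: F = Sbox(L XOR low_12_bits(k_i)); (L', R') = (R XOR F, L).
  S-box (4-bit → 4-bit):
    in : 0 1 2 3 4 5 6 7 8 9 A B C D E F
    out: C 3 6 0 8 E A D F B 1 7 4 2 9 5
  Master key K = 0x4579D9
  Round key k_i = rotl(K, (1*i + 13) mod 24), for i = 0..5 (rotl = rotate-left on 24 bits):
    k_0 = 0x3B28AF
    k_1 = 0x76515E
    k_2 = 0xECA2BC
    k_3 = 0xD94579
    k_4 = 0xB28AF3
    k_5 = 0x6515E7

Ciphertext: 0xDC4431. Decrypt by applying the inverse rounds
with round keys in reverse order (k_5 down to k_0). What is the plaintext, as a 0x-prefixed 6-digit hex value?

s_0 = ciphertext = 0xDC4431
s_1 = InvRound(s_0, k_5) = 0xB51DC4
s_2 = InvRound(s_1, k_4) = 0xED2B51
s_3 = InvRound(s_2, k_3) = 0xC46ED2
s_4 = InvRound(s_3, k_2) = 0x783C46
s_5 = InvRound(s_4, k_1) = 0x664783
s_6 = InvRound(s_5, k_0) = 0xEC4664

0xEC4664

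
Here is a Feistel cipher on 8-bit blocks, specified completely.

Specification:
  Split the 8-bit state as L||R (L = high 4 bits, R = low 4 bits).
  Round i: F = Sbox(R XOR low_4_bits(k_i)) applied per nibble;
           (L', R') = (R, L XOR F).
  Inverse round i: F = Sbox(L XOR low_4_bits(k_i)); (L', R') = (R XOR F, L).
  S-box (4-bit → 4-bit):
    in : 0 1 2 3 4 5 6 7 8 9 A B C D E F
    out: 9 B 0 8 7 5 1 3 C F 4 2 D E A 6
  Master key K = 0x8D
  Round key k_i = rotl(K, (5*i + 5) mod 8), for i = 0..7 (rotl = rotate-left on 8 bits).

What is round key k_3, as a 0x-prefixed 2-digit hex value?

K = 0x8D
k_0 = rotl(K, (5*0+5) mod 8) = rotl(K, 5) = 0xB1
k_1 = rotl(K, (5*1+5) mod 8) = rotl(K, 2) = 0x36
k_2 = rotl(K, (5*2+5) mod 8) = rotl(K, 7) = 0xC6
k_3 = rotl(K, (5*3+5) mod 8) = rotl(K, 4) = 0xD8

0xD8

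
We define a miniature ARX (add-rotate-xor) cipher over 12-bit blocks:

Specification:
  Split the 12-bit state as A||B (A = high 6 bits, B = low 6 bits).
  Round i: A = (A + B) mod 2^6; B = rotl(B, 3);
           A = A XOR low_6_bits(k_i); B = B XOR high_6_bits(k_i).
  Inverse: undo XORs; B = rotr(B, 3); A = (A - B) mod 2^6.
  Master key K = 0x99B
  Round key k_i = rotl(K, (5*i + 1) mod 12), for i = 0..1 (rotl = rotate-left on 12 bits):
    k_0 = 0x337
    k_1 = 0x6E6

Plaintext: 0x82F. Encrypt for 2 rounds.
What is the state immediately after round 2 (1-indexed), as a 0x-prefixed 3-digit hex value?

0x3D5

s_0 = plaintext = 0x82F
s_1 = Round(s_0, k_0) = 0xE31
s_2 = Round(s_1, k_1) = 0x3D5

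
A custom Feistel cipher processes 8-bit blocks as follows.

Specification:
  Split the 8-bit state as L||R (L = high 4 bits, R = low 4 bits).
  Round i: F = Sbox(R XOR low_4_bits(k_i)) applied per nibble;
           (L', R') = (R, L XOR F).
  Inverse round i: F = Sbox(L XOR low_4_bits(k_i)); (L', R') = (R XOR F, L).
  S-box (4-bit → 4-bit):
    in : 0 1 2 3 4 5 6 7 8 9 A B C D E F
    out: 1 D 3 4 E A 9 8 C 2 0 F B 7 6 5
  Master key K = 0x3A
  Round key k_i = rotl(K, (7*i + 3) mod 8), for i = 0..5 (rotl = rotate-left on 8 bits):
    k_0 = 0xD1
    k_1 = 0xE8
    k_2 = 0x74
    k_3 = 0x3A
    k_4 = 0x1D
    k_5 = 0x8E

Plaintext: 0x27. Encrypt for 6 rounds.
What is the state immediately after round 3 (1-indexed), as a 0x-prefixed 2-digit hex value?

s_0 = plaintext = 0x27
s_1 = Round(s_0, k_0) = 0x7B
s_2 = Round(s_1, k_1) = 0xB3
s_3 = Round(s_2, k_2) = 0x33
s_4 = Round(s_3, k_3) = 0x31
s_5 = Round(s_4, k_4) = 0x18
s_6 = Round(s_5, k_5) = 0x88

0x33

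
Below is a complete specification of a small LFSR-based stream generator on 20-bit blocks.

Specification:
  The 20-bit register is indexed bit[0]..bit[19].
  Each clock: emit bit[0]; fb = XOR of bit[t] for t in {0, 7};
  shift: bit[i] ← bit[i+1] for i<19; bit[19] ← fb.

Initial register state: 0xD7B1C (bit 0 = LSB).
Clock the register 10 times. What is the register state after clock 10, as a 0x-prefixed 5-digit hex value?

0x7AB5E

reg_0 = 0xD7B1C
clock 1: out=0, reg = 0x6BD8E
clock 2: out=0, reg = 0xB5EC7
clock 3: out=1, reg = 0x5AF63
clock 4: out=1, reg = 0xAD7B1
clock 5: out=1, reg = 0x56BD8
clock 6: out=0, reg = 0xAB5EC
clock 7: out=0, reg = 0xD5AF6
clock 8: out=0, reg = 0xEAD7B
clock 9: out=1, reg = 0xF56BD
clock 10: out=1, reg = 0x7AB5E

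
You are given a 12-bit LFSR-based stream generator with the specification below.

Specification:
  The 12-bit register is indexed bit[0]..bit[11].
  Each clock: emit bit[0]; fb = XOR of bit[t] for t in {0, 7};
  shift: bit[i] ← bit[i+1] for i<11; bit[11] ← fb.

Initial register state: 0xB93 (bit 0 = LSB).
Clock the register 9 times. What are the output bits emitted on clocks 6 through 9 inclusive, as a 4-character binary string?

reg_0 = 0xB93
clock 1: out=1, reg = 0x5C9
clock 2: out=1, reg = 0x2E4
clock 3: out=0, reg = 0x972
clock 4: out=0, reg = 0x4B9
clock 5: out=1, reg = 0x25C
clock 6: out=0, reg = 0x12E
clock 7: out=0, reg = 0x097
clock 8: out=1, reg = 0x04B
clock 9: out=1, reg = 0x825

0011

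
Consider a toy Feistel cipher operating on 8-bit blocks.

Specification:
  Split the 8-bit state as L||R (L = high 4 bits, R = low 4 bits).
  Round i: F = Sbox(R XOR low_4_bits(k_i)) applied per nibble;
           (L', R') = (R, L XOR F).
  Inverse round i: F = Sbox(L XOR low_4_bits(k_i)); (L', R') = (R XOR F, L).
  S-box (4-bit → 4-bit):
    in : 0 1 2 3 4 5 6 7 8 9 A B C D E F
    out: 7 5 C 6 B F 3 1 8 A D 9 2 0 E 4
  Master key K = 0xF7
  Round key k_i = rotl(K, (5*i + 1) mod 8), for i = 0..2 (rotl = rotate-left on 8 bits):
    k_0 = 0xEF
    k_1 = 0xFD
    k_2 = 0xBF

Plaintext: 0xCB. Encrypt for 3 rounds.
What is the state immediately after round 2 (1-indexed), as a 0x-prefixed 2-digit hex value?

s_0 = plaintext = 0xCB
s_1 = Round(s_0, k_0) = 0xB7
s_2 = Round(s_1, k_1) = 0x76
s_3 = Round(s_2, k_2) = 0x6D

0x76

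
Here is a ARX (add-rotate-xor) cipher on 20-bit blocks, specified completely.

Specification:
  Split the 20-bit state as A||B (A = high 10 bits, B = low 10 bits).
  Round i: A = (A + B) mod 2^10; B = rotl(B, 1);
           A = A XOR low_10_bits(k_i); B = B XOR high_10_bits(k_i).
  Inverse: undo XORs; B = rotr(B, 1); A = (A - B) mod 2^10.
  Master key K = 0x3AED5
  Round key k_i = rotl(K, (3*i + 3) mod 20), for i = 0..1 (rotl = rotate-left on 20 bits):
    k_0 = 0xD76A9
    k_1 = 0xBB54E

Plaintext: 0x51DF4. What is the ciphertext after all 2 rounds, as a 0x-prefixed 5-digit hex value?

s_0 = plaintext = 0x51DF4
s_1 = Round(s_0, k_0) = 0x648B5
s_2 = Round(s_1, k_1) = 0xC2787

0xC2787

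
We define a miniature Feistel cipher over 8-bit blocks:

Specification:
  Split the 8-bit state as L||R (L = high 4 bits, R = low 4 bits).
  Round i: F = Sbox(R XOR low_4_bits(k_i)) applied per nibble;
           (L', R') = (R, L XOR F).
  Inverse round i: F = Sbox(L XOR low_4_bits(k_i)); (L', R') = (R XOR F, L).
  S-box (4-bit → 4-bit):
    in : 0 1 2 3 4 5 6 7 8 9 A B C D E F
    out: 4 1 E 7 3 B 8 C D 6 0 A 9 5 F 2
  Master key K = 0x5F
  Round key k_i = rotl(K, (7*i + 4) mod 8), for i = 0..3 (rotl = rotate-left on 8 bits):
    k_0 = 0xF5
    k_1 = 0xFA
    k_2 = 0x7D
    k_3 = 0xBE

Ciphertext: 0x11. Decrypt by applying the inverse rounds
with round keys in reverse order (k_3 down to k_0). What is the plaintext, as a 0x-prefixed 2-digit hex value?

s_0 = ciphertext = 0x11
s_1 = InvRound(s_0, k_3) = 0x31
s_2 = InvRound(s_1, k_2) = 0xE3
s_3 = InvRound(s_2, k_1) = 0x0E
s_4 = InvRound(s_3, k_0) = 0x50

0x50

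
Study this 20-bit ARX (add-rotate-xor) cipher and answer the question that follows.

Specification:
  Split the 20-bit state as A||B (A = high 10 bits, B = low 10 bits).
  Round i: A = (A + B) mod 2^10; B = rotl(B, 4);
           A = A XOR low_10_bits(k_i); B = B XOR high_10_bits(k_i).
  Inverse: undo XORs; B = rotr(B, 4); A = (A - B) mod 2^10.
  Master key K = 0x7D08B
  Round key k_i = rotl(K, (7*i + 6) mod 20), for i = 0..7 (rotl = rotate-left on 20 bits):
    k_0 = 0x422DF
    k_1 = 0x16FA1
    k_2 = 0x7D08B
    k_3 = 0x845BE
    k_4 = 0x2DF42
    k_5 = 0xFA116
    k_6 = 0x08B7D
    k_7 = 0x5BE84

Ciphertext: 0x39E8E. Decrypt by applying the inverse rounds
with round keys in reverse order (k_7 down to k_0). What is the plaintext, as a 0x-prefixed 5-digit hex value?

s_0 = ciphertext = 0x39E8E
s_1 = InvRound(s_0, k_7) = 0x7947E
s_2 = InvRound(s_1, k_6) = 0xE4F05
s_3 = InvRound(s_2, k_5) = 0xCDF4E
s_4 = InvRound(s_3, k_4) = 0x7DA7F
s_5 = InvRound(s_4, k_3) = 0x30B86
s_6 = InvRound(s_5, k_2) = 0xE88A7
s_7 = InvRound(s_6, k_1) = 0x3D30F
s_8 = InvRound(s_7, k_0) = 0x12DE0

0x12DE0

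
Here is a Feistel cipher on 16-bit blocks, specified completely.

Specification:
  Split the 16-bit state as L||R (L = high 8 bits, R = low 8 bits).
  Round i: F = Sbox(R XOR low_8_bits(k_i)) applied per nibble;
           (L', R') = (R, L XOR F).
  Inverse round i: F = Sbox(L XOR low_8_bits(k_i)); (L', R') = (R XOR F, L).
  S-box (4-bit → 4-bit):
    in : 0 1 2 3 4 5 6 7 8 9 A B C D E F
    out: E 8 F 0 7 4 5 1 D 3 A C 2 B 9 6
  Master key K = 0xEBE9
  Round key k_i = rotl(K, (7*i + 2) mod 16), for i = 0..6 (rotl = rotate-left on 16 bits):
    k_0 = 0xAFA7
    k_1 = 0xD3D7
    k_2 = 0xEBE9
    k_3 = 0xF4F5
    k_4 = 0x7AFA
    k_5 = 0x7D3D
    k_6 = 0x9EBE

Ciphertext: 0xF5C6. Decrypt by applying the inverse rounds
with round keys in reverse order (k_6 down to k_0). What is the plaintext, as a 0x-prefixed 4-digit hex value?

s_0 = ciphertext = 0xF5C6
s_1 = InvRound(s_0, k_6) = 0xBAF5
s_2 = InvRound(s_1, k_5) = 0x24BA
s_3 = InvRound(s_2, k_4) = 0x0324
s_4 = InvRound(s_3, k_3) = 0x4103
s_5 = InvRound(s_4, k_2) = 0xAE41
s_6 = InvRound(s_5, k_1) = 0x52AE
s_7 = InvRound(s_6, k_0) = 0xCA52

0xCA52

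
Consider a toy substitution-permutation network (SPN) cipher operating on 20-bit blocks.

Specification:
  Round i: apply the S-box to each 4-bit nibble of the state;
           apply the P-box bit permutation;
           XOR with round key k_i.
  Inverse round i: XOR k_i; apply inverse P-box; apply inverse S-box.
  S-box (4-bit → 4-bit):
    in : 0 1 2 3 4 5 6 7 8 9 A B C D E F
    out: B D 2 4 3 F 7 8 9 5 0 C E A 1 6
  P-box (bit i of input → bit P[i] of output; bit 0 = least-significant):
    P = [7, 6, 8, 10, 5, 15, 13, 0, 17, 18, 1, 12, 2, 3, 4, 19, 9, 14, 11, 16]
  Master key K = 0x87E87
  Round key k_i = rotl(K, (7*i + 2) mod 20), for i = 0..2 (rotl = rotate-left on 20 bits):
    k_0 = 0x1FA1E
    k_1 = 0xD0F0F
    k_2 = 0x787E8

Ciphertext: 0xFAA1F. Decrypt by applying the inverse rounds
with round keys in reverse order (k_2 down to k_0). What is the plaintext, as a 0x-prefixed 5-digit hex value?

0x9F811

s_0 = ciphertext = 0xFAA1F
s_1 = InvRound(s_0, k_2) = 0x31315
s_2 = InvRound(s_1, k_1) = 0x3C5A7
s_3 = InvRound(s_2, k_0) = 0x9F811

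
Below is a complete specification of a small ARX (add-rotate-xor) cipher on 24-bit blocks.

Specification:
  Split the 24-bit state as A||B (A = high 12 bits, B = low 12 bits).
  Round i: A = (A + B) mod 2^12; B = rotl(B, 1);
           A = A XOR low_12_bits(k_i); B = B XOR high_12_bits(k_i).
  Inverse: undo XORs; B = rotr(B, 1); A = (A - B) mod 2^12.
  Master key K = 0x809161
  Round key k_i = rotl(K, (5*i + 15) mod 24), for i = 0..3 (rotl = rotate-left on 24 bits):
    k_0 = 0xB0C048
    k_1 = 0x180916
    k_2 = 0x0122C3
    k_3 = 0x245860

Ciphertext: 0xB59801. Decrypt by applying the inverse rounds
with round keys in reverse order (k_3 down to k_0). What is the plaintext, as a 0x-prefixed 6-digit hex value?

0xC96540

s_0 = ciphertext = 0xB59801
s_1 = InvRound(s_0, k_3) = 0xE17522
s_2 = InvRound(s_1, k_2) = 0xA3C298
s_3 = InvRound(s_2, k_1) = 0x19E18C
s_4 = InvRound(s_3, k_0) = 0xC96540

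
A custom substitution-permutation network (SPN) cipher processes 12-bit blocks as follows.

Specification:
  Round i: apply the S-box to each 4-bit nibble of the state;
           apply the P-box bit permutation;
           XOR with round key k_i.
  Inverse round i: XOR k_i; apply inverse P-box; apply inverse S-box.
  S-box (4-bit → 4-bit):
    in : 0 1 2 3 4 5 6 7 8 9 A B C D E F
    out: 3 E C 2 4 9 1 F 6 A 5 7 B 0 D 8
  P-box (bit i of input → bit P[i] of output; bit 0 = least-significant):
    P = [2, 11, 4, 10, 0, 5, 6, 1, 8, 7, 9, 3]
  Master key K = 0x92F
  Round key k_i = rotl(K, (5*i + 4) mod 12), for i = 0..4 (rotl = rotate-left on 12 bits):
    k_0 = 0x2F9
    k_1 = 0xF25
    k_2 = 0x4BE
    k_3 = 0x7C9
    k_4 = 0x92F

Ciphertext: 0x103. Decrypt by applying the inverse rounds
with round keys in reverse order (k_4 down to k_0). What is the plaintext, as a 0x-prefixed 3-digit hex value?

0x4A1

s_0 = ciphertext = 0x103
s_1 = InvRound(s_0, k_4) = 0xF30
s_2 = InvRound(s_1, k_3) = 0x9B8
s_3 = InvRound(s_2, k_2) = 0x6FC
s_4 = InvRound(s_3, k_1) = 0xCA8
s_5 = InvRound(s_4, k_0) = 0x4A1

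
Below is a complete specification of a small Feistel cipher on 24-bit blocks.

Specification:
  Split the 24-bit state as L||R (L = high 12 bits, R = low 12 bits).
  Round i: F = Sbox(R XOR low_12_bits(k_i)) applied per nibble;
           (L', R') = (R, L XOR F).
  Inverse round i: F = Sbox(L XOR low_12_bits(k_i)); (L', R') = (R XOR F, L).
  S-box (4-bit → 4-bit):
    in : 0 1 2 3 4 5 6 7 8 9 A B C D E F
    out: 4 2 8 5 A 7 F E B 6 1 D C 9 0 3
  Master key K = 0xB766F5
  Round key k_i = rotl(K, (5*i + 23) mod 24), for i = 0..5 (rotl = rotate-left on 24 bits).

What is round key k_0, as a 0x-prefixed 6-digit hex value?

0xDBB37A

K = 0xB766F5
k_0 = rotl(K, (5*0+23) mod 24) = rotl(K, 23) = 0xDBB37A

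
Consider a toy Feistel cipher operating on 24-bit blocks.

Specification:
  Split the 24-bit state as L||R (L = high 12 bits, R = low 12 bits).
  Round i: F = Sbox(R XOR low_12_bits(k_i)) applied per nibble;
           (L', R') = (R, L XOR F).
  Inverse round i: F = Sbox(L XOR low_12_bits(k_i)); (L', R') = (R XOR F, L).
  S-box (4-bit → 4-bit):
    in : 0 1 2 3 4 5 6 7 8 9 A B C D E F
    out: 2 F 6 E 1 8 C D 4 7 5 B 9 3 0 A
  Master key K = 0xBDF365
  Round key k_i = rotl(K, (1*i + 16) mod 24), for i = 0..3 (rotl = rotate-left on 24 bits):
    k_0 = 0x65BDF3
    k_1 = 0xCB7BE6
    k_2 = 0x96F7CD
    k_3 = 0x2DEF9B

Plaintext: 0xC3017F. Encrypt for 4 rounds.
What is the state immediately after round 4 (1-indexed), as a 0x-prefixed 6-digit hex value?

0x9EDDD9

s_0 = plaintext = 0xC3017F
s_1 = Round(s_0, k_0) = 0x17F579
s_2 = Round(s_1, k_1) = 0x579105
s_3 = Round(s_2, k_2) = 0x1059ED
s_4 = Round(s_3, k_3) = 0x9EDDD9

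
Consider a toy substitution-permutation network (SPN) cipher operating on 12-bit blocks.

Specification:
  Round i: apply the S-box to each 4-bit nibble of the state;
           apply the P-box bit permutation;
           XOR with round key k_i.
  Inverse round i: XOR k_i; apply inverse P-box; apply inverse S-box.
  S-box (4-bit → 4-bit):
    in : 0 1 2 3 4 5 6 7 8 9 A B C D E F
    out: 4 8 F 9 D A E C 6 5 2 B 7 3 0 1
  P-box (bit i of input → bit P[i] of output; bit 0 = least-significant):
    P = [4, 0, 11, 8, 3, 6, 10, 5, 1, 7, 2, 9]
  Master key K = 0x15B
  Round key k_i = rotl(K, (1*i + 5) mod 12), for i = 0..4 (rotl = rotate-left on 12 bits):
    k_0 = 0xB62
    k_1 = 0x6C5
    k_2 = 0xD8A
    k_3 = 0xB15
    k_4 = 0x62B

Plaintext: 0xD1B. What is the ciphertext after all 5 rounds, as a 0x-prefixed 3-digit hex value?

0x2F9

s_0 = plaintext = 0xD1B
s_1 = Round(s_0, k_0) = 0xAD1
s_2 = Round(s_1, k_1) = 0x70D
s_3 = Round(s_2, k_2) = 0xB9F
s_4 = Round(s_3, k_3) = 0xD8F
s_5 = Round(s_4, k_4) = 0x2F9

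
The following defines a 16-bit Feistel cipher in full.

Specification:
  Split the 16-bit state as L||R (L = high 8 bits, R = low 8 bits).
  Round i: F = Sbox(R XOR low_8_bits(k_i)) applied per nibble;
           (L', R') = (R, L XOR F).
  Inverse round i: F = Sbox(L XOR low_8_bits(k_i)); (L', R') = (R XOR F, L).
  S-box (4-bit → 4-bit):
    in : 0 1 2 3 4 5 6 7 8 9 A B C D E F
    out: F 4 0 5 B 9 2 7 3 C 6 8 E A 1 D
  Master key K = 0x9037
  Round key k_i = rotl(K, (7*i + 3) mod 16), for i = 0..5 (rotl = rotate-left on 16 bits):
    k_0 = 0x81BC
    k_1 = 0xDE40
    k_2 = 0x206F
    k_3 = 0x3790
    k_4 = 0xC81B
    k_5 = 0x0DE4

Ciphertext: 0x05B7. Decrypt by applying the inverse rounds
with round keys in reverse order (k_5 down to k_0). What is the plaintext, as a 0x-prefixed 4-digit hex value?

0x8136

s_0 = ciphertext = 0x05B7
s_1 = InvRound(s_0, k_5) = 0xA305
s_2 = InvRound(s_1, k_4) = 0x86A3
s_3 = InvRound(s_2, k_3) = 0xE186
s_4 = InvRound(s_3, k_2) = 0xB7E1
s_5 = InvRound(s_4, k_1) = 0x36B7
s_6 = InvRound(s_5, k_0) = 0x8136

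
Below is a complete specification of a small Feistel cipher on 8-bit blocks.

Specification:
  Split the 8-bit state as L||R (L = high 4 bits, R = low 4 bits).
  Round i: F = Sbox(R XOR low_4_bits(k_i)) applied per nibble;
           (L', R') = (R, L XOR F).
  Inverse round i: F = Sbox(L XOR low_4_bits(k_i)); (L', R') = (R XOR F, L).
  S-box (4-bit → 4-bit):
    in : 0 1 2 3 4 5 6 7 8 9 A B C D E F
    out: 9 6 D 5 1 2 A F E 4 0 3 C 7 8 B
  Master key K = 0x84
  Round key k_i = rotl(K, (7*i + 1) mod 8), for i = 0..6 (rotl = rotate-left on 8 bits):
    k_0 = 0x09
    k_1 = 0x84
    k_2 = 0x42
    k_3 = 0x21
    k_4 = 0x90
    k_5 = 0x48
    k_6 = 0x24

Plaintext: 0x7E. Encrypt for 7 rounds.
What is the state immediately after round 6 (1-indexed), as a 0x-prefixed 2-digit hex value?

s_0 = plaintext = 0x7E
s_1 = Round(s_0, k_0) = 0xE8
s_2 = Round(s_1, k_1) = 0x82
s_3 = Round(s_2, k_2) = 0x21
s_4 = Round(s_3, k_3) = 0x1B
s_5 = Round(s_4, k_4) = 0xB2
s_6 = Round(s_5, k_5) = 0x2B
s_7 = Round(s_6, k_6) = 0xB9

0x2B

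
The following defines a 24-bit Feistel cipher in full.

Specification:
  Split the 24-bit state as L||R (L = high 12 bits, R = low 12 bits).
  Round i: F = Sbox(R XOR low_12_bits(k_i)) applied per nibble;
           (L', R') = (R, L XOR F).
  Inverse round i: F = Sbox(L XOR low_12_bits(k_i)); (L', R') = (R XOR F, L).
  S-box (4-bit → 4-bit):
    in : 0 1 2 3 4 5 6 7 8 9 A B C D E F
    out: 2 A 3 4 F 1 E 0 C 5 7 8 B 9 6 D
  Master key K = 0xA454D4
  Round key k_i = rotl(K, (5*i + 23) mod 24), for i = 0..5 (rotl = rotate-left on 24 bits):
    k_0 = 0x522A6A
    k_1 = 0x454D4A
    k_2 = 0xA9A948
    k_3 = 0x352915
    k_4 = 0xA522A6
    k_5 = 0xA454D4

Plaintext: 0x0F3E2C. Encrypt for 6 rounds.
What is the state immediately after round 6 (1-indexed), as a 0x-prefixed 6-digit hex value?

0x795CD6

s_0 = plaintext = 0x0F3E2C
s_1 = Round(s_0, k_0) = 0xE2CF0D
s_2 = Round(s_1, k_1) = 0xF0DDDC
s_3 = Round(s_2, k_2) = 0xDDC052
s_4 = Round(s_3, k_3) = 0x05282C
s_5 = Round(s_4, k_4) = 0x82C795
s_6 = Round(s_5, k_5) = 0x795CD6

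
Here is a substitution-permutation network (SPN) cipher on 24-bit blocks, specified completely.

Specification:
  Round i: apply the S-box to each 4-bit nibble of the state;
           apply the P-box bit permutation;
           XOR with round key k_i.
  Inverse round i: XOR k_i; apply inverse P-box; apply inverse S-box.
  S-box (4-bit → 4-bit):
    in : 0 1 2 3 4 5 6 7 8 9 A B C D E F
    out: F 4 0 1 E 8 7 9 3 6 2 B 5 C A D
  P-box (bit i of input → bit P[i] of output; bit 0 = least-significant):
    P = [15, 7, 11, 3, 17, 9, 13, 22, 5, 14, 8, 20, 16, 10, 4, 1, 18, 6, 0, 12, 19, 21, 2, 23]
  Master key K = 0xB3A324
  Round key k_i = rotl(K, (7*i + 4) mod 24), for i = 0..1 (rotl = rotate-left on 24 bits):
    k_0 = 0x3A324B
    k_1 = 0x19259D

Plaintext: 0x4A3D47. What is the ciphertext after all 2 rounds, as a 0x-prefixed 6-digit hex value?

0x5792C1

s_0 = plaintext = 0x4A3D47
s_1 = Round(s_0, k_0) = 0xCB9107
s_2 = Round(s_1, k_1) = 0x5792C1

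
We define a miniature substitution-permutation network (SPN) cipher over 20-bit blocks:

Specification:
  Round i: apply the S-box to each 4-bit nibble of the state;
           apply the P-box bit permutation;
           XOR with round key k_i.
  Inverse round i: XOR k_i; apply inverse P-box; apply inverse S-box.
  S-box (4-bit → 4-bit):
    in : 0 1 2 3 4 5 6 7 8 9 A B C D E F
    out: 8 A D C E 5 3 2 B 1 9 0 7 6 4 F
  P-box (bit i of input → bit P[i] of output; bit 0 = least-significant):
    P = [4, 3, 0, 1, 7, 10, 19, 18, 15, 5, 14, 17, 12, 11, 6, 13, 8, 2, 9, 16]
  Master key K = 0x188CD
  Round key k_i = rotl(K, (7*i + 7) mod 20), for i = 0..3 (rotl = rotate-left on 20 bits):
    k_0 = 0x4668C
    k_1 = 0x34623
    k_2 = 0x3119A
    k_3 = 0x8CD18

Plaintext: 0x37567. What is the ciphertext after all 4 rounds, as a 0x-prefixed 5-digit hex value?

0x249DE

s_0 = plaintext = 0x37567
s_1 = Round(s_0, k_0) = 0x5A804
s_2 = Round(s_1, k_1) = 0x5F508
s_3 = Round(s_2, k_2) = 0x7EAC0
s_4 = Round(s_3, k_3) = 0x249DE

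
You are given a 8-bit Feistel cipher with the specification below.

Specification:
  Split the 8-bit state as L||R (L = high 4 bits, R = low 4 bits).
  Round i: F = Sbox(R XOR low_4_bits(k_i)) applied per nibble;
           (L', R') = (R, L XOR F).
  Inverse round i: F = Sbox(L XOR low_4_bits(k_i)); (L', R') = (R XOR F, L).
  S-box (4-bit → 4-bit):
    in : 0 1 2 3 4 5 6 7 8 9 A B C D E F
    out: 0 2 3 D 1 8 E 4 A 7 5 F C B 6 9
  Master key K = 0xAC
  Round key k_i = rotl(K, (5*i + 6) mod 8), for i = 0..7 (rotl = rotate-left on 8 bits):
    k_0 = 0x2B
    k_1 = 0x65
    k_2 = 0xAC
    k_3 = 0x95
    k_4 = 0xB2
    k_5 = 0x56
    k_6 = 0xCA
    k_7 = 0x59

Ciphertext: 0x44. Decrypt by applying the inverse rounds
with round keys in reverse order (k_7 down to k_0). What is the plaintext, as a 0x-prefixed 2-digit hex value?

s_0 = ciphertext = 0x44
s_1 = InvRound(s_0, k_7) = 0xF4
s_2 = InvRound(s_1, k_6) = 0xCF
s_3 = InvRound(s_2, k_5) = 0xAC
s_4 = InvRound(s_3, k_4) = 0x6A
s_5 = InvRound(s_4, k_3) = 0x76
s_6 = InvRound(s_5, k_2) = 0x97
s_7 = InvRound(s_6, k_1) = 0xB9
s_8 = InvRound(s_7, k_0) = 0x9B

0x9B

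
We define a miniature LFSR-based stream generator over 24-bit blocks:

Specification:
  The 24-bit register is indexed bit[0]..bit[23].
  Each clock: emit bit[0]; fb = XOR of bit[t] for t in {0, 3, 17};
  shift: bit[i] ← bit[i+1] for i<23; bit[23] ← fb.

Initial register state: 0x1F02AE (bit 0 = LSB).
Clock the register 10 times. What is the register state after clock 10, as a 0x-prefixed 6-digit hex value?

reg_0 = 0x1F02AE
clock 1: out=0, reg = 0x0F8157
clock 2: out=1, reg = 0x07C0AB
clock 3: out=1, reg = 0x83E055
clock 4: out=1, reg = 0x41F02A
clock 5: out=0, reg = 0xA0F815
clock 6: out=1, reg = 0xD07C0A
clock 7: out=0, reg = 0xE83E05
clock 8: out=1, reg = 0xF41F02
clock 9: out=0, reg = 0x7A0F81
clock 10: out=1, reg = 0x3D07C0

0x3D07C0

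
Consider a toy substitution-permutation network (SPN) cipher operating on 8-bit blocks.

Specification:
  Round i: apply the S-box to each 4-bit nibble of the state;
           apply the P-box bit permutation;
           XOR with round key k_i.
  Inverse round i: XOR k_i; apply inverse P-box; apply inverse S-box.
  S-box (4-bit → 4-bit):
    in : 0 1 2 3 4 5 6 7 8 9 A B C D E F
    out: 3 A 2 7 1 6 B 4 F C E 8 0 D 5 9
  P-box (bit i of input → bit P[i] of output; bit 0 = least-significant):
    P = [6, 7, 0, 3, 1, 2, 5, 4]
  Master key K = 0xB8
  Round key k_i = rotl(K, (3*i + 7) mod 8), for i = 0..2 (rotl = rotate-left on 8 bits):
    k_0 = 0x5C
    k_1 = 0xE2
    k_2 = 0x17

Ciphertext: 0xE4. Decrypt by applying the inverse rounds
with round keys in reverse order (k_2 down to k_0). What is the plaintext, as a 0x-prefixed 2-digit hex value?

0x48

s_0 = ciphertext = 0xE4
s_1 = InvRound(s_0, k_2) = 0xD3
s_2 = InvRound(s_1, k_1) = 0x97
s_3 = InvRound(s_2, k_0) = 0x48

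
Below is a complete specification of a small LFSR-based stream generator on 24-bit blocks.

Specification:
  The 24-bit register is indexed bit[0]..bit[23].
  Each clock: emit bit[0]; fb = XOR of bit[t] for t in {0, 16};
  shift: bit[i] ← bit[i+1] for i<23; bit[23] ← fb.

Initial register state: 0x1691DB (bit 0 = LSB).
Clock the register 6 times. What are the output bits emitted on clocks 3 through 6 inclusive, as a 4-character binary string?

0110

reg_0 = 0x1691DB
clock 1: out=1, reg = 0x8B48ED
clock 2: out=1, reg = 0x45A476
clock 3: out=0, reg = 0xA2D23B
clock 4: out=1, reg = 0xD1691D
clock 5: out=1, reg = 0x68B48E
clock 6: out=0, reg = 0x345A47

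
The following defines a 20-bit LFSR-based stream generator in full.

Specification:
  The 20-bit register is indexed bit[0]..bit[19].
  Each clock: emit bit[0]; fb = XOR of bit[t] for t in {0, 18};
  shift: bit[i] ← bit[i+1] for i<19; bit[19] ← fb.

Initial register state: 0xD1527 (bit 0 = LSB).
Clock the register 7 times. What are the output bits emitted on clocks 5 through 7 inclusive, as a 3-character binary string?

010

reg_0 = 0xD1527
clock 1: out=1, reg = 0x68A93
clock 2: out=1, reg = 0x34549
clock 3: out=1, reg = 0x9A2A4
clock 4: out=0, reg = 0x4D152
clock 5: out=0, reg = 0xA68A9
clock 6: out=1, reg = 0xD3454
clock 7: out=0, reg = 0xE9A2A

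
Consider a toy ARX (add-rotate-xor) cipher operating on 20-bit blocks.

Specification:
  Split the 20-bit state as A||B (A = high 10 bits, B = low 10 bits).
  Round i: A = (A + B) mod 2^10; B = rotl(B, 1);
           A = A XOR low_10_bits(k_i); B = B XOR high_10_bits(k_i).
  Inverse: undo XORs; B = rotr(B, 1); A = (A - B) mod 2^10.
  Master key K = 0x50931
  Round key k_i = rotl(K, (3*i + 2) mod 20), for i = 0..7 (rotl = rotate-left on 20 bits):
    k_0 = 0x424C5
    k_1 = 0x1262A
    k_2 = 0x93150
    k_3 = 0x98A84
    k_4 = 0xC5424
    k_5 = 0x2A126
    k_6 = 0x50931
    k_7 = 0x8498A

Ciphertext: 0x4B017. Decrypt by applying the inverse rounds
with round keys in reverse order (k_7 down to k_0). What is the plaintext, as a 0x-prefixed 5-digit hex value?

0x25347

s_0 = ciphertext = 0x4B017
s_1 = InvRound(s_0, k_7) = 0x69302
s_2 = InvRound(s_1, k_6) = 0xDD520
s_3 = InvRound(s_2, k_5) = 0x63CC4
s_4 = InvRound(s_3, k_4) = 0x70FE8
s_5 = InvRound(s_4, k_3) = 0xA08C5
s_6 = InvRound(s_5, k_2) = 0x23B44
s_7 = InvRound(s_6, k_1) = 0xC7B86
s_8 = InvRound(s_7, k_0) = 0x25347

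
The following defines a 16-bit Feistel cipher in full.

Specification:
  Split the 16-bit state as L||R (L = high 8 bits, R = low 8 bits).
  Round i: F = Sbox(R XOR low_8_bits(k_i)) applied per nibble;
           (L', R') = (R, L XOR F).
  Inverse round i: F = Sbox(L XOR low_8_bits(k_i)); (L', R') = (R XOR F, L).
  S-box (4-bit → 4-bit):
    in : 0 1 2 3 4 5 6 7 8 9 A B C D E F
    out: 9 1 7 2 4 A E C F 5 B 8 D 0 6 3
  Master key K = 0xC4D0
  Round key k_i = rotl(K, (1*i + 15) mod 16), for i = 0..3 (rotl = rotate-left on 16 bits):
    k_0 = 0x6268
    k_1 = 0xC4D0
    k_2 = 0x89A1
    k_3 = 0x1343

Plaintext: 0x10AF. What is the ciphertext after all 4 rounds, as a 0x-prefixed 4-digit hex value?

s_0 = plaintext = 0x10AF
s_1 = Round(s_0, k_0) = 0xAFCC
s_2 = Round(s_1, k_1) = 0xCCB2
s_3 = Round(s_2, k_2) = 0xB2DE
s_4 = Round(s_3, k_3) = 0xDEE2

0xDEE2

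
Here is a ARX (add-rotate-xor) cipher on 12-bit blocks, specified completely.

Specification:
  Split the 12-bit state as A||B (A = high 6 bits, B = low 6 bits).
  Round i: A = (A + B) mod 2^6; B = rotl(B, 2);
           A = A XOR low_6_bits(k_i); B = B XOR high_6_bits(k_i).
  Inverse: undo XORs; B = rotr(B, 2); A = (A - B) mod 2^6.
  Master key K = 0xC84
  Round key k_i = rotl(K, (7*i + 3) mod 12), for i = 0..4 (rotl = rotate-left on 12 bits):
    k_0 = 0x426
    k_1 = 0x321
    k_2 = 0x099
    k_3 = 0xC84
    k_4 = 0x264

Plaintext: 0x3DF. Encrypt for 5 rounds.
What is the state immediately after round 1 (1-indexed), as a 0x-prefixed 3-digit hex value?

s_0 = plaintext = 0x3DF
s_1 = Round(s_0, k_0) = 0x22D
s_2 = Round(s_1, k_1) = 0x53A
s_3 = Round(s_2, k_2) = 0x5E9
s_4 = Round(s_3, k_3) = 0x114
s_5 = Round(s_4, k_4) = 0xF18

0x22D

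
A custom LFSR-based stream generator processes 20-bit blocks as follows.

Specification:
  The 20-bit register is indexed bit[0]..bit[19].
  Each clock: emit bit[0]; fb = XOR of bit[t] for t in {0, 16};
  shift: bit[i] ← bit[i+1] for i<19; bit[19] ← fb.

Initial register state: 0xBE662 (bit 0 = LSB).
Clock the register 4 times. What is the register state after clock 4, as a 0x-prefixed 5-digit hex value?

reg_0 = 0xBE662
clock 1: out=0, reg = 0xDF331
clock 2: out=1, reg = 0x6F998
clock 3: out=0, reg = 0x37CCC
clock 4: out=0, reg = 0x9BE66

0x9BE66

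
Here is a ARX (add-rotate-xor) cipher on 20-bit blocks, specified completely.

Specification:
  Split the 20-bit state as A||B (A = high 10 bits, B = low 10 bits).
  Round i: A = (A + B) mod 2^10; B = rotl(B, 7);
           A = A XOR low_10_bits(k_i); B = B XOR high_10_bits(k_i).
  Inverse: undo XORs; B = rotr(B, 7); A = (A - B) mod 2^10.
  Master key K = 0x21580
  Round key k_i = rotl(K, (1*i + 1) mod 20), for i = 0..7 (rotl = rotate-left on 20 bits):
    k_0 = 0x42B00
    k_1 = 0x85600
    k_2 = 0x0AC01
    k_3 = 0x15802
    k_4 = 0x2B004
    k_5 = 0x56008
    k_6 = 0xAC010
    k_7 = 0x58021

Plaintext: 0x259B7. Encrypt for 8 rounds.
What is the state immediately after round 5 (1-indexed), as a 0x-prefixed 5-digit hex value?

s_0 = plaintext = 0x259B7
s_1 = Round(s_0, k_0) = 0x536BC
s_2 = Round(s_1, k_1) = 0x82442
s_3 = Round(s_2, k_2) = 0x92923
s_4 = Round(s_3, k_3) = 0xDBDF2
s_5 = Round(s_4, k_4) = 0x59592
s_6 = Round(s_5, k_5) = 0xBFC6A
s_7 = Round(s_6, k_6) = 0xDE7BD
s_8 = Round(s_7, k_7) = 0xC5F97

0x59592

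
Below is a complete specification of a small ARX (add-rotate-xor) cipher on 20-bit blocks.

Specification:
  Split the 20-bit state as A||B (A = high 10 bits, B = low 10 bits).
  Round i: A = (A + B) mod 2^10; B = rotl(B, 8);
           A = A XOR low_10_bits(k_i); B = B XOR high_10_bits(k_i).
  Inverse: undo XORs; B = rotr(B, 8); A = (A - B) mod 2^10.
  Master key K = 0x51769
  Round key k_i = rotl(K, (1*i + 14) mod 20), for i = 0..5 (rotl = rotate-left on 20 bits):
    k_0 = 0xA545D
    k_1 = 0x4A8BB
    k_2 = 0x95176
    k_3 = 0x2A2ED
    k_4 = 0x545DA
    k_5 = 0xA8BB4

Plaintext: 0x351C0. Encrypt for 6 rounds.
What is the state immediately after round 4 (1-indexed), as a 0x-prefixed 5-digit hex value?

0x28CF4

s_0 = plaintext = 0x351C0
s_1 = Round(s_0, k_0) = 0xB26E5
s_2 = Round(s_1, k_1) = 0x45493
s_3 = Round(s_2, k_2) = 0x37970
s_4 = Round(s_3, k_3) = 0x28CF4
s_5 = Round(s_4, k_4) = 0x1356C
s_6 = Round(s_5, k_5) = 0x836F9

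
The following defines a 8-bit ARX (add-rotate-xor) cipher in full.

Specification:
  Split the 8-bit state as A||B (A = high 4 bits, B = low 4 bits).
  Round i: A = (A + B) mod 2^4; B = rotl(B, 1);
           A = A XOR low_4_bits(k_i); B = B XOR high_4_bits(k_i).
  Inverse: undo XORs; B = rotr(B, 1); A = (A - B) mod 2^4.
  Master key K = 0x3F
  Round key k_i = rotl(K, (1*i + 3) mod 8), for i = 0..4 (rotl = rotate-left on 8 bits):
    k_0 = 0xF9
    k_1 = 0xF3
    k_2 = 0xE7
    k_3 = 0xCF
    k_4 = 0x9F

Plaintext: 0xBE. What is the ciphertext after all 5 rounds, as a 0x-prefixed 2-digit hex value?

s_0 = plaintext = 0xBE
s_1 = Round(s_0, k_0) = 0x02
s_2 = Round(s_1, k_1) = 0x1B
s_3 = Round(s_2, k_2) = 0xB9
s_4 = Round(s_3, k_3) = 0xBF
s_5 = Round(s_4, k_4) = 0x56

0x56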